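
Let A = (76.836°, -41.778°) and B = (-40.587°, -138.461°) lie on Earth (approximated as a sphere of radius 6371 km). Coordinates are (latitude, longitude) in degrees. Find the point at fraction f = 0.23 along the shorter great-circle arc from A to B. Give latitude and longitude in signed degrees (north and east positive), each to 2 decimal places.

Central angle δ = 2.2832 rad. Interpolating on the sphere with fraction f = 0.23:
P = [sin((1−f)δ)·A + sin(fδ)·B] / sin δ = 1.2982·A + 0.6624·B in Cartesian coordinates,
giving P = (-0.1561, -0.5306, 0.8332), i.e. latitude 56.42°, longitude -106.39°.

56.42°, -106.39°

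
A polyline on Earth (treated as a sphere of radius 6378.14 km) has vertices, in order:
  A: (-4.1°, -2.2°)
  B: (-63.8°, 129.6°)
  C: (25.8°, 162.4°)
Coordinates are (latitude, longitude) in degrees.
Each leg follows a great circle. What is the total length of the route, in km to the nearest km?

Leg A→B: central angle 1.8022 rad, distance 11494.9 km.
Leg B→C: central angle 1.6272 rad, distance 10378.6 km.
Total: 11494.9 + 10378.6 ≈ 21874 km.

21874 km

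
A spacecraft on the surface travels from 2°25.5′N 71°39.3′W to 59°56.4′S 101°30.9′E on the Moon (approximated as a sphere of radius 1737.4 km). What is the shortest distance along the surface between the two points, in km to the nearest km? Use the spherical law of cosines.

3707 km

Let φ₁ = 0.0423 rad, φ₂ = -1.0462 rad, and Δλ = 3.0224 rad.
cos c = sin φ₁ sin φ₂ + cos φ₁ cos φ₂ cos Δλ = (0.0423)(-0.8655) + (0.9991)(0.5009)(-0.9929) = -0.53353,
so c = arccos(-0.53353) = 2.13356 rad.
Distance = R·c = 1737.4 × 2.1336 ≈ 3707 km.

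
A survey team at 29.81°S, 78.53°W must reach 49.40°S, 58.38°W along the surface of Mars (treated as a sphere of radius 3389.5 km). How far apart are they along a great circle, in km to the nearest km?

1469 km

With latitudes φ₁ = -29.810°, φ₂ = -49.400° and longitude difference Δλ = 20.150°:
cos c = sin φ₁ sin φ₂ + cos φ₁ cos φ₂ cos Δλ = (-0.4971)(-0.7593) + (0.8677)(0.6508)(0.9388) = 0.90756,
so c = arccos(0.90756) = 0.43337 rad.
Distance = R·c = 3389.5 × 0.4334 ≈ 1469 km.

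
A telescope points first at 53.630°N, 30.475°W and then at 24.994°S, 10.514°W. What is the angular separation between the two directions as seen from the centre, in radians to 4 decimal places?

1.4051 rad

In radians: φ₁ = 0.9360, φ₂ = -0.4362, Δλ = 19.961° = 0.3484 rad.
Haversine: a = sin²(Δφ/2) + cos φ₁ cos φ₂ sin²(Δλ/2) = 0.4014 + (0.5930)(0.9064)(0.0300) = 0.41752.
Central angle c = 2·arcsin(√a) = 1.40508 rad.
So the angular separation is 1.4051 rad.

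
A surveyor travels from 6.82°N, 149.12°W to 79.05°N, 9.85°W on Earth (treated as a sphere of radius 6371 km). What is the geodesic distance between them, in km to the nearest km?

10175 km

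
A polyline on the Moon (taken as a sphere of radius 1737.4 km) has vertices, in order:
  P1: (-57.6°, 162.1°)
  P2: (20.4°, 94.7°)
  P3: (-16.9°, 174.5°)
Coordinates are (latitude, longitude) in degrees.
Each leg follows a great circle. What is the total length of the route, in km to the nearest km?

5535 km

Leg P1→P2: central angle 1.6723 rad, distance 2905.4 km.
Leg P2→P3: central angle 1.5133 rad, distance 2629.2 km.
Total: 2905.4 + 2629.2 ≈ 5535 km.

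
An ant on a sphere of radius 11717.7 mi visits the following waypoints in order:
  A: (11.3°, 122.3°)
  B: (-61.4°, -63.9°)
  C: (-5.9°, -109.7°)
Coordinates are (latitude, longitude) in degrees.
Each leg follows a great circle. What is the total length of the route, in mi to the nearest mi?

Leg A→B: central angle 2.2636 rad, distance 26524.3 mi.
Leg B→C: central angle 1.1349 rad, distance 13298.6 mi.
Total: 26524.3 + 13298.6 ≈ 39823 mi.

39823 mi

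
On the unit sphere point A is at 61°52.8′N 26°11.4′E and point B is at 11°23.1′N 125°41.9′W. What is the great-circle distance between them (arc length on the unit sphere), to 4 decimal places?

1.8064

Let φ₁ = 1.0800 rad, φ₂ = 0.1987 rad, and Δλ = -2.6510 rad.
Haversine: a = sin²(Δφ/2) + cos φ₁ cos φ₂ sin²(Δλ/2) = 0.1819 + (0.4713)(0.9803)(0.9410) = 0.61672.
Central angle c = 2·arcsin(√a) = 1.80641 rad.
On the unit sphere the arc length equals the central angle: 1.8064.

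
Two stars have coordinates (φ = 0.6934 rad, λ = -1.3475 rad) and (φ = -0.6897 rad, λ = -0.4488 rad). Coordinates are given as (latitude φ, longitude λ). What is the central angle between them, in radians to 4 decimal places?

Let φ₁ = 0.6934 rad, φ₂ = -0.6897 rad, and Δλ = 0.8987 rad.
cos c = sin φ₁ sin φ₂ + cos φ₁ cos φ₂ cos Δλ = (0.6392)(-0.6363) + (0.7691)(0.7714)(0.6226) = -0.03730,
so c = arccos(-0.03730) = 1.60810 rad.
So the angular separation is 1.6081 rad.

1.6081 rad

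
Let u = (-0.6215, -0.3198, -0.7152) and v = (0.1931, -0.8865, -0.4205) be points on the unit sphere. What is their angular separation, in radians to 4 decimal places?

u·v = 0.4642; |u| = 1.0000, |v| = 1.0000.
cos θ = (u·v)/(|u||v|) = 0.4642, so θ = 1.0880 rad.

1.0880 rad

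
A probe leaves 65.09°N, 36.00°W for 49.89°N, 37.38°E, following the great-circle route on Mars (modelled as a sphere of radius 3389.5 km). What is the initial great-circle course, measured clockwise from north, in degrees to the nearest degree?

With φ₁ = 1.1360, φ₂ = 0.8707, Δλ = 1.2807 rad, the forward-azimuth formula gives
θ = atan2( sin Δλ cos φ₂ , cos φ₁ sin φ₂ − sin φ₁ cos φ₂ cos Δλ ) = atan2(0.6173, 0.1550) = 75.91°.
So the initial bearing is 76°.

76°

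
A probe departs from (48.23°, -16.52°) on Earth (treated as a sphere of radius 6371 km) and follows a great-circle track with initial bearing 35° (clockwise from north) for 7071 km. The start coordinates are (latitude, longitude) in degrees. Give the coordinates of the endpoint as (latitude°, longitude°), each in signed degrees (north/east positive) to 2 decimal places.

55.13°, 99.51°

Angular distance δ = d/R = 7071/6371 = 1.10987 rad; initial bearing θ = 0.6109 rad.
sin φ₂ = sin φ₁ cos δ + cos φ₁ sin δ cos θ = (0.7458)(0.4448) + (0.6661)(0.8956)(0.8192) = 0.8205, so φ₂ = 55.13°.
Δλ = atan2(sin θ sin δ cos φ₁, cos δ − sin φ₁ sin φ₂) = atan2(0.3422, -0.1671) = 116.031°.
λ₂ = -16.520° + 116.031° = 99.51°.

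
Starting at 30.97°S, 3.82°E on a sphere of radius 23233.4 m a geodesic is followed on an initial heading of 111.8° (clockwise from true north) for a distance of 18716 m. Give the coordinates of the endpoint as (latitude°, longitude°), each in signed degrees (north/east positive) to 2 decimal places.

Angular distance δ = d/R = 18716/23233.4 = 0.80556 rad; initial bearing θ = 1.9513 rad.
sin φ₂ = sin φ₁ cos δ + cos φ₁ sin δ cos θ = (-0.5146)(0.6927) + (0.8574)(0.7212)(-0.3714) = -0.5861, so φ₂ = -35.88°.
Δλ = atan2(sin θ sin δ cos φ₁, cos δ − sin φ₁ sin φ₂) = atan2(0.5742, 0.3911) = 55.740°.
λ₂ = 3.820° + 55.740° = 59.56°.

-35.88°, 59.56°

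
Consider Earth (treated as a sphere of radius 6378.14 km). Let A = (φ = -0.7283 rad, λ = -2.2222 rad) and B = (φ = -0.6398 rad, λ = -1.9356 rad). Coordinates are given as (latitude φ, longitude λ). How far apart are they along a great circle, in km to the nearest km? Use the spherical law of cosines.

In radians: φ₁ = -0.7283, φ₂ = -0.6398, Δλ = 16.421° = 0.2866 rad.
cos c = sin φ₁ sin φ₂ + cos φ₁ cos φ₂ cos Δλ = (-0.6656)(-0.5970) + (0.7463)(0.8022)(0.9592) = 0.97167,
so c = arccos(0.97167) = 0.23862 rad.
Distance = R·c = 6378.14 × 0.2386 ≈ 1522 km.

1522 km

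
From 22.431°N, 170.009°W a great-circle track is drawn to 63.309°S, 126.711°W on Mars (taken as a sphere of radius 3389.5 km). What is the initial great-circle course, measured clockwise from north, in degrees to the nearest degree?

162°

Δλ = 43.298° = 0.7557 rad.
y = sin Δλ · cos φ₂ = (0.6858)(0.4492) = 0.3080
x = cos φ₁ sin φ₂ − sin φ₁ cos φ₂ cos Δλ = (0.9243)(-0.8934) − (0.3816)(0.4492)(0.7278) = -0.9506
θ = atan2(y, x) = 162.04°, so the bearing is 162°.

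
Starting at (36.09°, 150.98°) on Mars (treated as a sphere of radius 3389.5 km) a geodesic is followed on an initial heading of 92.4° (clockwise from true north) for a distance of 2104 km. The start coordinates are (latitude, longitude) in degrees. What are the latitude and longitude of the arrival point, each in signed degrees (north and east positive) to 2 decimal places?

Angular distance δ = d/R = 2104/3389.5 = 0.62074 rad; initial bearing θ = 1.6127 rad.
sin φ₂ = sin φ₁ cos δ + cos φ₁ sin δ cos θ = (0.5891)(0.8134) + (0.8081)(0.5816)(-0.0419) = 0.4595, so φ₂ = 27.35°.
Δλ = atan2(sin θ sin δ cos φ₁, cos δ − sin φ₁ sin φ₂) = atan2(0.4696, 0.5428) = 40.866°.
λ₂ = 150.980° + 40.866° = 191.85° → -168.15° after wrapping to (−180°, 180°].

27.35°, -168.15°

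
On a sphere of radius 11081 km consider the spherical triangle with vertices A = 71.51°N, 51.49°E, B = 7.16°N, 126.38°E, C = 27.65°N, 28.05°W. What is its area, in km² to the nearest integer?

Side lengths (central angles): a = 2.3964, b = 1.0574, c = 1.3692 rad; semiperimeter s = 2.4115.
By l'Huilier's theorem, tan(E/4) = √[tan(s/2) tan((s−a)/2) tan((s−b)/2) tan((s−c)/2)], giving spherical excess E = 0.3808 rad.
Area = E·R² = 0.3808 × (11081)² ≈ 46763319 km².

46763319 km²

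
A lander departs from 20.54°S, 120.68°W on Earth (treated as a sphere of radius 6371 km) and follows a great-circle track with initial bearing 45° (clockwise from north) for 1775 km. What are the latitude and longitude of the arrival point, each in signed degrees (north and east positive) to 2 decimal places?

Angular distance δ = d/R = 1775/6371 = 0.27861 rad; initial bearing θ = 0.7854 rad.
sin φ₂ = sin φ₁ cos δ + cos φ₁ sin δ cos θ = (-0.3509)(0.9614) + (0.9364)(0.2750)(0.7071) = -0.1552, so φ₂ = -8.93°.
Δλ = atan2(sin θ sin δ cos φ₁, cos δ − sin φ₁ sin φ₂) = atan2(0.1821, 0.9070) = 11.353°.
λ₂ = -120.680° + 11.353° = -109.33°.

-8.93°, -109.33°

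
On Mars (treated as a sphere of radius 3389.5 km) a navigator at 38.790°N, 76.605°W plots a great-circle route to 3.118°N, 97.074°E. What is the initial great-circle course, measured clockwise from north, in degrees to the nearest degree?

Δλ = 173.679° = 3.0313 rad.
y = sin Δλ · cos φ₂ = (0.1101)(0.9985) = 0.1099
x = cos φ₁ sin φ₂ − sin φ₁ cos φ₂ cos Δλ = (0.7794)(0.0544) − (0.6265)(0.9985)(-0.9939) = 0.6641
θ = atan2(y, x) = 9.40°, so the bearing is 9°.

9°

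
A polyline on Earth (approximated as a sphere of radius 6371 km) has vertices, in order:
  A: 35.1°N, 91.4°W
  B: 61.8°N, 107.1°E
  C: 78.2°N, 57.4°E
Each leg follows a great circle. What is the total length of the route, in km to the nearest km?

Leg A→B: central angle 1.4302 rad, distance 9111.9 km.
Leg B→C: central angle 0.3893 rad, distance 2480.1 km.
Total: 9111.9 + 2480.1 ≈ 11592 km.

11592 km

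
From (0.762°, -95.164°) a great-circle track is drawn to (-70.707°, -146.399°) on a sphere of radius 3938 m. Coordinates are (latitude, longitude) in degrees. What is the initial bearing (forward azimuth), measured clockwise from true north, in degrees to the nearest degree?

195°

With φ₁ = 0.0133, φ₂ = -1.2341, Δλ = -0.8942 rad, the forward-azimuth formula gives
θ = atan2( sin Δλ cos φ₂ , cos φ₁ sin φ₂ − sin φ₁ cos φ₂ cos Δλ ) = atan2(-0.2576, -0.9465) = -164.77°.
Adding 360° brings this into [0°, 360°): 195°.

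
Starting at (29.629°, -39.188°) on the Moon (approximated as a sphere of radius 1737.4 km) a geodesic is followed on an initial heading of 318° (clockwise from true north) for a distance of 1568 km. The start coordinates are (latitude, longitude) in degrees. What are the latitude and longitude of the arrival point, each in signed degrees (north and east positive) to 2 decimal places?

Angular distance δ = d/R = 1568/1737.4 = 0.90250 rad; initial bearing θ = 5.5501 rad.
sin φ₂ = sin φ₁ cos δ + cos φ₁ sin δ cos θ = (0.4944)(0.6197) + (0.8692)(0.7849)(0.7431) = 0.8134, so φ₂ = 54.43°.
Δλ = atan2(sin θ sin δ cos φ₁, cos δ − sin φ₁ sin φ₂) = atan2(-0.4565, 0.2175) = -64.521°.
λ₂ = -39.188° − 64.521° = -103.71°.

54.43°, -103.71°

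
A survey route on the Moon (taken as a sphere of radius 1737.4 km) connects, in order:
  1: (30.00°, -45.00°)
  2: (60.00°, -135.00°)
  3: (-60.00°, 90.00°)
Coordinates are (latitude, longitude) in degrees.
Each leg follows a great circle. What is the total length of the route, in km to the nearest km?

Leg 1→2: central angle 1.1230 rad, distance 1951.0 km.
Leg 2→3: central angle 2.7565 rad, distance 4789.2 km.
Total: 1951.0 + 4789.2 ≈ 6740 km.

6740 km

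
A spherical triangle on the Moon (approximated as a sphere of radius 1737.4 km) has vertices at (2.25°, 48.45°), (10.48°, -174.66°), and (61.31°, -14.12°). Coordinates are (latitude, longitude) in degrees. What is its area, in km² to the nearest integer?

Side lengths (central angles): a = 1.8604, b = 1.3125, c = 2.3605 rad; semiperimeter s = 2.7667.
By l'Huilier's theorem, tan(E/4) = √[tan(s/2) tan((s−a)/2) tan((s−b)/2) tan((s−c)/2)], giving spherical excess E = 2.4047 rad.
Area = E·R² = 2.4047 × (1737.4)² ≈ 7258596 km².

7258596 km²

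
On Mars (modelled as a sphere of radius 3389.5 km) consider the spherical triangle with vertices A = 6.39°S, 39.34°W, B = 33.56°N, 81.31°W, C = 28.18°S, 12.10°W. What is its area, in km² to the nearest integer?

352067 km²

Side lengths (central angles): a = 1.5711, b = 0.5892, c = 0.9834 rad; semiperimeter s = 1.5719.
By l'Huilier's theorem, tan(E/4) = √[tan(s/2) tan((s−a)/2) tan((s−b)/2) tan((s−c)/2)], giving spherical excess E = 0.0306 rad.
Area = E·R² = 0.0306 × (3389.5)² ≈ 352067 km².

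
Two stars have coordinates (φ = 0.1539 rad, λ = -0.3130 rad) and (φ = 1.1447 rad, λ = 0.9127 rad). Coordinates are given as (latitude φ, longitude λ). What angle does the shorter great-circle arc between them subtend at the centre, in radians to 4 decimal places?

1.2893 rad

Let φ₁ = 0.1539 rad, φ₂ = 1.1447 rad, and Δλ = 1.2257 rad.
cos c = sin φ₁ sin φ₂ + cos φ₁ cos φ₂ cos Δλ = (0.1533)(0.9106) + (0.9882)(0.4133)(0.3383) = 0.27775,
so c = arccos(0.27775) = 1.28934 rad.
So the angular separation is 1.2893 rad.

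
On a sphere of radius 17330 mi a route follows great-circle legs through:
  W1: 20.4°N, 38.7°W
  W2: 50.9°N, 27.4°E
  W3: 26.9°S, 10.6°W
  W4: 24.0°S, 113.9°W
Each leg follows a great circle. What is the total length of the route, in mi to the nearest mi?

70852 mi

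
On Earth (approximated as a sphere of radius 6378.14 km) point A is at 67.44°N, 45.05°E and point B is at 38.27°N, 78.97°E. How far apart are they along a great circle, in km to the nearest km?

3865 km

With latitudes φ₁ = 67.440°, φ₂ = 38.270° and longitude difference Δλ = 33.920°:
cos c = sin φ₁ sin φ₂ + cos φ₁ cos φ₂ cos Δλ = (0.9235)(0.6194) + (0.3837)(0.7851)(0.8298) = 0.82192,
so c = arccos(0.82192) = 0.60603 rad.
Distance = R·c = 6378.14 × 0.6060 ≈ 3865 km.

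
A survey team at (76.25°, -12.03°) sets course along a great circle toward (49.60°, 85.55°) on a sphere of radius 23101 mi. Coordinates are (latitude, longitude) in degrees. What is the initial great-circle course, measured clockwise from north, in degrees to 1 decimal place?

With φ₁ = 1.3308, φ₂ = 0.8657, Δλ = 1.7031 rad, the forward-azimuth formula gives
θ = atan2( sin Δλ cos φ₂ , cos φ₁ sin φ₂ − sin φ₁ cos φ₂ cos Δλ ) = atan2(0.6425, 0.2641) = 67.66°.
So the initial bearing is 67.7°.

67.7°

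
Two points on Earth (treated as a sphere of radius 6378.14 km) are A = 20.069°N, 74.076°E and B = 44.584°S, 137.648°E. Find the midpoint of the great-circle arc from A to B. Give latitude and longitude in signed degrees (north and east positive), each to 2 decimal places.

The central angle between A and B is δ = 1.5139 rad.
With f = 0.5, the slerp weights are sin((1−f)δ)/sin δ = 0.6878 and sin(fδ)/sin δ = 0.6878.
Weighted sum of the unit vectors: (0.6878)·(0.2577,0.9032,0.3432) + (0.6878)·(-0.5263,0.4798,-0.7020) = (-0.1848, 0.9513, -0.2468).
Converting back: φ = atan2(z, √(x²+y²)) = -14.29°, λ = atan2(y, x) = 100.99°.

-14.29°, 100.99°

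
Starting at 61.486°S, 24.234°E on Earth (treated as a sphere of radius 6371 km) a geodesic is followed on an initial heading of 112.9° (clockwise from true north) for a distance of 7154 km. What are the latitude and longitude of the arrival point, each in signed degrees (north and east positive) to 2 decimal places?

-33.23°, 121.20°

Angular distance δ = d/R = 7154/6371 = 1.12290 rad; initial bearing θ = 1.9705 rad.
sin φ₂ = sin φ₁ cos δ + cos φ₁ sin δ cos θ = (-0.8787)(0.4331) + (0.4774)(0.9014)(-0.3891) = -0.5480, so φ₂ = -33.23°.
Δλ = atan2(sin θ sin δ cos φ₁, cos δ − sin φ₁ sin φ₂) = atan2(0.3964, -0.0484) = 96.967°.
λ₂ = 24.234° + 96.967° = 121.20°.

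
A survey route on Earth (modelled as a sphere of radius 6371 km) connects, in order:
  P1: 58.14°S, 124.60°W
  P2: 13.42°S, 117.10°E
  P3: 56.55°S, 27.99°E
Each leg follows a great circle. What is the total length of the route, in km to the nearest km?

Leg P1→P2: central angle 1.6171 rad, distance 10302.6 km.
Leg P2→P3: central angle 1.3674 rad, distance 8711.9 km.
Total: 10302.6 + 8711.9 ≈ 19014 km.

19014 km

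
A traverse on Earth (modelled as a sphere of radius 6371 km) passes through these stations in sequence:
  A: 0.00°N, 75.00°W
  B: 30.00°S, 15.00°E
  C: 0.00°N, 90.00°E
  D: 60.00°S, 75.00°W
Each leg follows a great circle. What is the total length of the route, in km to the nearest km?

Leg A→B: central angle 1.5708 rad, distance 10007.5 km.
Leg B→C: central angle 1.3447 rad, distance 8567.3 km.
Leg C→D: central angle 2.0748 rad, distance 13218.8 km.
Total: 10007.5 + 8567.3 + 13218.8 ≈ 31794 km.

31794 km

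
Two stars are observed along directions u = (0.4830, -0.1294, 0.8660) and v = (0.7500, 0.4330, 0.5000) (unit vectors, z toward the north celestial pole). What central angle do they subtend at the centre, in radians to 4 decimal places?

0.7389 rad

u·v = 0.7392; |u| = 1.0000, |v| = 1.0000.
cos θ = (u·v)/(|u||v|) = 0.7392, so θ = 0.7389 rad.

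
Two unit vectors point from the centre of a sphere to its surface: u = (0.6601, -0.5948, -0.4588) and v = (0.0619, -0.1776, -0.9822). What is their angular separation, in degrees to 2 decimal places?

u·v = 0.5971; |u| = 1.0000, |v| = 1.0000.
cos θ = (u·v)/(|u||v|) = 0.5971, so θ = 53.34°.

53.34°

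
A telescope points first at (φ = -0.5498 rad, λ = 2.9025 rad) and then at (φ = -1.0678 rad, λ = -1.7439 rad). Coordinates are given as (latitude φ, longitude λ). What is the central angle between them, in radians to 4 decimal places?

Let φ₁ = -0.5498 rad, φ₂ = -1.0678 rad, and Δλ = 1.6368 rad.
Haversine: a = sin²(Δφ/2) + cos φ₁ cos φ₂ sin²(Δλ/2) = 0.0656 + (0.8526)(0.4821)(0.5330) = 0.28465.
Central angle c = 2·arcsin(√a) = 1.12553 rad.
So the angular separation is 1.1255 rad.

1.1255 rad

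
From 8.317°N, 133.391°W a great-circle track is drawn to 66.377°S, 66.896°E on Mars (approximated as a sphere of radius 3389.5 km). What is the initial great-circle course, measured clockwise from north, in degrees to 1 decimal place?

Δλ = -159.713° = -2.7875 rad.
y = sin Δλ · cos φ₂ = (-0.3467)(0.4007) = -0.1389
x = cos φ₁ sin φ₂ − sin φ₁ cos φ₂ cos Δλ = (0.9895)(-0.9162) − (0.1446)(0.4007)(-0.9380) = -0.8522
θ = atan2(y, x) = -170.74°; adding 360° gives 189.3°.

189.3°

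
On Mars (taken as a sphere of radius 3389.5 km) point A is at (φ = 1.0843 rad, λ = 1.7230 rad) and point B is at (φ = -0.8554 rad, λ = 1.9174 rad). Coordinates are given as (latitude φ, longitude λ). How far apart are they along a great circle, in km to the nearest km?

6596 km

In radians: φ₁ = 1.0843, φ₂ = -0.8554, Δλ = 11.138° = 0.1944 rad.
cos c = sin φ₁ sin φ₂ + cos φ₁ cos φ₂ cos Δλ = (0.8840)(-0.7548) + (0.4675)(0.6559)(0.9812) = -0.36637,
so c = arccos(-0.36637) = 1.94590 rad.
Distance = R·c = 3389.5 × 1.9459 ≈ 6596 km.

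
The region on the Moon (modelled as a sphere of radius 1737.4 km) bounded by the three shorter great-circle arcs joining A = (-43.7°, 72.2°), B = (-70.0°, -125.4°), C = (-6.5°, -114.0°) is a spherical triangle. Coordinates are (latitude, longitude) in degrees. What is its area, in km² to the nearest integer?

Side lengths (central angles): a = 1.1158, b = 2.2600, c = 1.1445 rad; semiperimeter s = 2.2601.
By l'Huilier's theorem, tan(E/4) = √[tan(s/2) tan((s−a)/2) tan((s−b)/2) tan((s−c)/2)], giving spherical excess E = 0.0296 rad.
Area = E·R² = 0.0296 × (1737.4)² ≈ 89428 km².

89428 km²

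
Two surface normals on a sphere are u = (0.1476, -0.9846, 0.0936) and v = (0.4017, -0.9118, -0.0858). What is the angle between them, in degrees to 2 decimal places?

18.38°

u·v = 0.9490; |u| = 1.0000, |v| = 1.0001.
cos θ = (u·v)/(|u||v|) = 0.9490, so θ = 18.38°.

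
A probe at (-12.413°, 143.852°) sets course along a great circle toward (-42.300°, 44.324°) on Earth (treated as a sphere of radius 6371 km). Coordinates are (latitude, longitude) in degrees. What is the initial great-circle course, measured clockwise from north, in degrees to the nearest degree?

227°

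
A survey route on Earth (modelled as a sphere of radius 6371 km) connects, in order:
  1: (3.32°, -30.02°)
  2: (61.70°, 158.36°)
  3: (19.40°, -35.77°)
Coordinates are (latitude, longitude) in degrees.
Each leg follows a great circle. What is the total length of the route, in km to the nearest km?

23660 km

Leg 1→2: central angle 2.0012 rad, distance 12749.7 km.
Leg 2→3: central angle 1.7125 rad, distance 10910.0 km.
Total: 12749.7 + 10910.0 ≈ 23660 km.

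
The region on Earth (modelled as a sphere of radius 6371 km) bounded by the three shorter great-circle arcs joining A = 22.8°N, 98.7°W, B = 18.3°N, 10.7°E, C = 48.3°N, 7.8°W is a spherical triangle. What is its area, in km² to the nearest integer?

Side lengths (central angles): a = 0.5856, b = 1.2873, c = 1.7407 rad; semiperimeter s = 1.8068.
By l'Huilier's theorem, tan(E/4) = √[tan(s/2) tan((s−a)/2) tan((s−b)/2) tan((s−c)/2)], giving spherical excess E = 0.3525 rad.
Area = E·R² = 0.3525 × (6371)² ≈ 14306284 km².

14306284 km²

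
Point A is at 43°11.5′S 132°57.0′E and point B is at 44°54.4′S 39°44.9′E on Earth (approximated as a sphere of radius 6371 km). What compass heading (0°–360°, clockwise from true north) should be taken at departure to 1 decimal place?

232.5°

With φ₁ = -0.7538, φ₂ = -0.7838, Δλ = -1.6267 rad, the forward-azimuth formula gives
θ = atan2( sin Δλ cos φ₂ , cos φ₁ sin φ₂ − sin φ₁ cos φ₂ cos Δλ ) = atan2(-0.7072, -0.5418) = -127.46°.
Adding 360° brings this into [0°, 360°): 232.5°.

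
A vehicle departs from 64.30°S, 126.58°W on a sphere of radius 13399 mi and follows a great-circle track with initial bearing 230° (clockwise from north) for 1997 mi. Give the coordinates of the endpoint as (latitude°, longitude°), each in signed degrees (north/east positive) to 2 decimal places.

Angular distance δ = d/R = 1997/13399 = 0.14904 rad; initial bearing θ = 4.0143 rad.
sin φ₂ = sin φ₁ cos δ + cos φ₁ sin δ cos θ = (-0.9011)(0.9889) + (0.4337)(0.1485)(-0.6428) = -0.9325, so φ₂ = -68.82°.
Δλ = atan2(sin θ sin δ cos φ₁, cos δ − sin φ₁ sin φ₂) = atan2(-0.0493, 0.1487) = -18.355°.
λ₂ = -126.580° − 18.355° = -144.93°.

-68.82°, -144.93°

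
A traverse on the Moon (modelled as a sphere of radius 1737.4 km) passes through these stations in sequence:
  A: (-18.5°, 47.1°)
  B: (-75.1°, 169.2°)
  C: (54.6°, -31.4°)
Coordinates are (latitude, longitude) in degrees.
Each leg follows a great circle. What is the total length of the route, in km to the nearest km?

7211 km

Leg A→B: central angle 1.3928 rad, distance 2419.9 km.
Leg B→C: central angle 2.7575 rad, distance 4790.9 km.
Total: 2419.9 + 4790.9 ≈ 7211 km.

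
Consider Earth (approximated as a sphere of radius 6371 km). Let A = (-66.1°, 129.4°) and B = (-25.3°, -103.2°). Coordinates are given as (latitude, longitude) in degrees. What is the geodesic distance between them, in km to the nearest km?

8931 km

In radians: φ₁ = -1.1537, φ₂ = -0.4416, Δλ = 127.400° = 2.2235 rad.
Haversine: a = sin²(Δφ/2) + cos φ₁ cos φ₂ sin²(Δλ/2) = 0.1215 + (0.4051)(0.9041)(0.8037) = 0.41588.
Central angle c = 2·arcsin(√a) = 1.40175 rad.
Distance = R·c = 6371 × 1.4017 ≈ 8931 km.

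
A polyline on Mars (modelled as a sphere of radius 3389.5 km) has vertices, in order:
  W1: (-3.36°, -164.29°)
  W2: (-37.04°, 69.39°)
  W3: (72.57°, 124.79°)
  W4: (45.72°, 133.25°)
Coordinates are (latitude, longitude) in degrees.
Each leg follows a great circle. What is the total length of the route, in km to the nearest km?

15326 km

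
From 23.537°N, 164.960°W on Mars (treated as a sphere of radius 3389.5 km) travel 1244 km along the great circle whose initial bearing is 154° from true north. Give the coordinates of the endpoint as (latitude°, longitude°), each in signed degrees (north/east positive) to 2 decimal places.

Angular distance δ = d/R = 1244/3389.5 = 0.36702 rad; initial bearing θ = 2.6878 rad.
sin φ₂ = sin φ₁ cos δ + cos φ₁ sin δ cos θ = (0.3993)(0.9334) + (0.9168)(0.3588)(-0.8988) = 0.0771, so φ₂ = 4.42°.
Δλ = atan2(sin θ sin δ cos φ₁, cos δ − sin φ₁ sin φ₂) = atan2(0.1442, 0.9026) = 9.078°.
λ₂ = -164.960° + 9.078° = -155.88°.

4.42°, -155.88°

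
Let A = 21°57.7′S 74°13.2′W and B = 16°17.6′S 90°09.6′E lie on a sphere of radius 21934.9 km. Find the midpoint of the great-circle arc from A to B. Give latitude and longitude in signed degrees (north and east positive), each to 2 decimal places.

The central angle between A and B is δ = 2.4225 rad.
With f = 0.5, the slerp weights are sin((1−f)δ)/sin δ = 1.4210 and sin(fδ)/sin δ = 1.4210.
Weighted sum of the unit vectors: (1.4210)·(0.2522,-0.8925,-0.3740) + (1.4210)·(-0.0027,0.9598,-0.2806) = (0.3546, 0.0957, -0.9301).
Converting back: φ = atan2(z, √(x²+y²)) = -68.45°, λ = atan2(y, x) = 15.11°.

-68.45°, 15.11°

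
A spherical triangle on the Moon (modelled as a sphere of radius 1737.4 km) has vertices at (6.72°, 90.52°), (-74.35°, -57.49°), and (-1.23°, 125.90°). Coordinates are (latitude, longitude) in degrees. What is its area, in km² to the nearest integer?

2579122 km²

Side lengths (central angles): a = 1.8220, b = 0.6317, c = 1.9176 rad; semiperimeter s = 2.1856.
By l'Huilier's theorem, tan(E/4) = √[tan(s/2) tan((s−a)/2) tan((s−b)/2) tan((s−c)/2)], giving spherical excess E = 0.8544 rad.
Area = E·R² = 0.8544 × (1737.4)² ≈ 2579122 km².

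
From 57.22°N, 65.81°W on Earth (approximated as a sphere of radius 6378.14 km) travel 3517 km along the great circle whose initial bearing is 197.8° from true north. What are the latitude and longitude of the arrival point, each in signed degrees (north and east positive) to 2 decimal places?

26.49°, -76.12°

Angular distance δ = d/R = 3517/6378.14 = 0.55141 rad; initial bearing θ = 3.4523 rad.
sin φ₂ = sin φ₁ cos δ + cos φ₁ sin δ cos θ = (0.8408)(0.8518) + (0.5414)(0.5239)(-0.9521) = 0.4461, so φ₂ = 26.49°.
Δλ = atan2(sin θ sin δ cos φ₁, cos δ − sin φ₁ sin φ₂) = atan2(-0.0867, 0.4767) = -10.308°.
λ₂ = -65.810° − 10.308° = -76.12°.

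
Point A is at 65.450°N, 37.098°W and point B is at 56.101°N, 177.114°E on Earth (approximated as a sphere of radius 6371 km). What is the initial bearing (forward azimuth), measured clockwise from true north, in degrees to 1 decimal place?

337.7°

With φ₁ = 1.1423, φ₂ = 0.9791, Δλ = -2.5445 rad, the forward-azimuth formula gives
θ = atan2( sin Δλ cos φ₂ , cos φ₁ sin φ₂ − sin φ₁ cos φ₂ cos Δλ ) = atan2(-0.3136, 0.7644) = -22.31°.
Adding 360° brings this into [0°, 360°): 337.7°.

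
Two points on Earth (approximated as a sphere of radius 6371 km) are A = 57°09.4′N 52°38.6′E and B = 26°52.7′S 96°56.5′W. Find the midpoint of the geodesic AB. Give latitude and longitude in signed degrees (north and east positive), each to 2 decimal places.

37.52°, -64.03°

The central angle between A and B is δ = 2.4931 rad.
With f = 0.5, the slerp weights are sin((1−f)δ)/sin δ = 1.5695 and sin(fδ)/sin δ = 1.5695.
Weighted sum of the unit vectors: (1.5695)·(0.3291,0.4311,0.8402) + (1.5695)·(-0.1078,-0.8854,-0.4521) = (0.3473, -0.7131, 0.6090).
Converting back: φ = atan2(z, √(x²+y²)) = 37.52°, λ = atan2(y, x) = -64.03°.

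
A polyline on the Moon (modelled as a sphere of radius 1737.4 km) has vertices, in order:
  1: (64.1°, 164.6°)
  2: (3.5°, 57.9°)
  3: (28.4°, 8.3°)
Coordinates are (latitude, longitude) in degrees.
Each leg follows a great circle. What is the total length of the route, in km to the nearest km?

Leg 1→2: central angle 1.6412 rad, distance 2851.5 km.
Leg 2→3: central angle 0.9297 rad, distance 1615.2 km.
Total: 2851.5 + 1615.2 ≈ 4467 km.

4467 km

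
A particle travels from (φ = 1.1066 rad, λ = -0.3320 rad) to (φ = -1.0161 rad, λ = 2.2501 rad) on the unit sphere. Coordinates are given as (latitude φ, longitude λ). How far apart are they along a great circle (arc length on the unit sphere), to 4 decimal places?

In radians: φ₁ = 1.1066, φ₂ = -1.0161, Δλ = 147.943° = 2.5821 rad.
cos c = sin φ₁ sin φ₂ + cos φ₁ cos φ₂ cos Δλ = (0.8942)(-0.8501) + (0.4477)(0.5267)(-0.8475) = -0.95995,
so c = arccos(-0.95995) = 2.85763 rad.
On the unit sphere the arc length equals the central angle: 2.8576.

2.8576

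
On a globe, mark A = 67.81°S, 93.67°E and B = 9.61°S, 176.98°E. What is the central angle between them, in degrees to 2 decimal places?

78.58°

With latitudes φ₁ = -67.810°, φ₂ = -9.610° and longitude difference Δλ = 83.310°:
Haversine: a = sin²(Δφ/2) + cos φ₁ cos φ₂ sin²(Δλ/2) = 0.2365 + (0.3777)(0.9860)(0.4418) = 0.40102.
Central angle c = 2·arcsin(√a) = 1.37152 rad.
So the angular separation is 78.58°.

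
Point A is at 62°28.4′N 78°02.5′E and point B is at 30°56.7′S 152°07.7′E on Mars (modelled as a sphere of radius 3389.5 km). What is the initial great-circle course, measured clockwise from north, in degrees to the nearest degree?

118°

With φ₁ = 1.0904, φ₂ = -0.5401, Δλ = 1.2931 rad, the forward-azimuth formula gives
θ = atan2( sin Δλ cos φ₂ , cos φ₁ sin φ₂ − sin φ₁ cos φ₂ cos Δλ ) = atan2(0.8248, -0.4462) = 118.41°.
So the initial bearing is 118°.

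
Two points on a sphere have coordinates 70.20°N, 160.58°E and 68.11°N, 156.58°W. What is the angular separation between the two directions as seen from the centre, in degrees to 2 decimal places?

Let φ₁ = 1.2252 rad, φ₂ = 1.1887 rad, and Δλ = 0.7477 rad.
cos c = sin φ₁ sin φ₂ + cos φ₁ cos φ₂ cos Δλ = (0.9409)(0.9279) + (0.3387)(0.3728)(0.7333) = 0.96565,
so c = arccos(0.96565) = 0.26287 rad.
So the angular separation is 15.06°.

15.06°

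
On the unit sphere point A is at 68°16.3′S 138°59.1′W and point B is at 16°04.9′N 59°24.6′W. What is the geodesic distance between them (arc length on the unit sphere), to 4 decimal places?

1.7650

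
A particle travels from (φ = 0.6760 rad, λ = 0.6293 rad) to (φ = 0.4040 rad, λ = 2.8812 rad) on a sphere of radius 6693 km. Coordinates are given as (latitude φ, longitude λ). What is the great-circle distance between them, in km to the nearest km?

Let φ₁ = 0.6760 rad, φ₂ = 0.4040 rad, and Δλ = 2.2519 rad.
Haversine: a = sin²(Δφ/2) + cos φ₁ cos φ₂ sin²(Δλ/2) = 0.0184 + (0.7801)(0.9195)(0.8148) = 0.60284.
Central angle c = 2·arcsin(√a) = 1.77796 rad.
Distance = R·c = 6693 × 1.7780 ≈ 11900 km.

11900 km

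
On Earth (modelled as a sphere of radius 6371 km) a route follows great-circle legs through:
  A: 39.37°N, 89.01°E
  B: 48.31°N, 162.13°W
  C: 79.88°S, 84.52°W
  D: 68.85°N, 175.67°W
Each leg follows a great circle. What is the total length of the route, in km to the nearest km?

40494 km

Leg A→B: central angle 1.2583 rad, distance 8016.3 km.
Leg B→C: central angle 2.3604 rad, distance 15038.0 km.
Leg C→D: central angle 2.7374 rad, distance 17439.7 km.
Total: 8016.3 + 15038.0 + 17439.7 ≈ 40494 km.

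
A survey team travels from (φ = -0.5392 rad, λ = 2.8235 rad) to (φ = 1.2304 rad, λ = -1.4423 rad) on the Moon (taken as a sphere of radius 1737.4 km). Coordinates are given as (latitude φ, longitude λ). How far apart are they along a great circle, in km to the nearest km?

3864 km

With latitudes φ₁ = -30.894°, φ₂ = 70.497° and longitude difference Δλ = 115.588°:
cos c = sin φ₁ sin φ₂ + cos φ₁ cos φ₂ cos Δλ = (-0.5134)(0.9426) + (0.8581)(0.3339)(-0.4319) = -0.60772,
so c = arccos(-0.60772) = 2.22399 rad.
Distance = R·c = 1737.4 × 2.2240 ≈ 3864 km.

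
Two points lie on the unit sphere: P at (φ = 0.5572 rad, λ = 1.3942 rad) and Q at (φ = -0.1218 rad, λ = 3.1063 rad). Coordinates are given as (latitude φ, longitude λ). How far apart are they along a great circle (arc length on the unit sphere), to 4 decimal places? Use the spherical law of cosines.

1.7547

In radians: φ₁ = 0.5572, φ₂ = -0.1218, Δλ = 98.096° = 1.7121 rad.
cos c = sin φ₁ sin φ₂ + cos φ₁ cos φ₂ cos Δλ = (0.5288)(-0.1215) + (0.8487)(0.9926)(-0.1408) = -0.18290,
so c = arccos(-0.18290) = 1.75473 rad.
On the unit sphere the arc length equals the central angle: 1.7547.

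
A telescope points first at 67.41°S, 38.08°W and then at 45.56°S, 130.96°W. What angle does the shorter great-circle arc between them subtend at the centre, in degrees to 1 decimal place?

49.8°

With latitudes φ₁ = -67.410°, φ₂ = -45.560° and longitude difference Δλ = -92.880°:
Haversine: a = sin²(Δφ/2) + cos φ₁ cos φ₂ sin²(Δλ/2) = 0.0359 + (0.3841)(0.7002)(0.5251) = 0.17715.
Central angle c = 2·arcsin(√a) = 0.86887 rad.
So the angular separation is 49.8°.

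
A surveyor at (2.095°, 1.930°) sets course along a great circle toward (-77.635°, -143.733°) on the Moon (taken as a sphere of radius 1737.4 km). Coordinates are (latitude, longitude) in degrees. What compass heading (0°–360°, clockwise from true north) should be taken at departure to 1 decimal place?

With φ₁ = 0.0366, φ₂ = -1.3550, Δλ = -2.5423 rad, the forward-azimuth formula gives
θ = atan2( sin Δλ cos φ₂ , cos φ₁ sin φ₂ − sin φ₁ cos φ₂ cos Δλ ) = atan2(-0.1208, -0.9697) = -172.90°.
Adding 360° brings this into [0°, 360°): 187.1°.

187.1°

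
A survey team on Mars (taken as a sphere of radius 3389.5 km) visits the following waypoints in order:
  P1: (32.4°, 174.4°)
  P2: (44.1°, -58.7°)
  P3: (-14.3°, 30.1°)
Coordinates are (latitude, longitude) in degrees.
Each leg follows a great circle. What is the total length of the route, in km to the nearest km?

Leg P1→P2: central angle 1.5620 rad, distance 5294.3 km.
Leg P2→P3: central angle 1.7288 rad, distance 5859.7 km.
Total: 5294.3 + 5859.7 ≈ 11154 km.

11154 km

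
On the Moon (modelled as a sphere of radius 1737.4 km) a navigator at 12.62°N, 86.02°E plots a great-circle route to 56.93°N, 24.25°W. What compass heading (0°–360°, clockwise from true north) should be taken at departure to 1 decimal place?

With φ₁ = 0.2203, φ₂ = 0.9936, Δλ = -1.9246 rad, the forward-azimuth formula gives
θ = atan2( sin Δλ cos φ₂ , cos φ₁ sin φ₂ − sin φ₁ cos φ₂ cos Δλ ) = atan2(-0.5119, 0.8591) = -30.79°.
Adding 360° brings this into [0°, 360°): 329.2°.

329.2°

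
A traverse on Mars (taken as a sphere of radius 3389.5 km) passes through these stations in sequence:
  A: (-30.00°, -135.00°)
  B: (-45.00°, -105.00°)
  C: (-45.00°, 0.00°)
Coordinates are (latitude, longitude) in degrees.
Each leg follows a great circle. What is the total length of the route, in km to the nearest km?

Leg A→B: central angle 0.4867 rad, distance 1649.7 km.
Leg B→C: central angle 1.1912 rad, distance 4037.4 km.
Total: 1649.7 + 4037.4 ≈ 5687 km.

5687 km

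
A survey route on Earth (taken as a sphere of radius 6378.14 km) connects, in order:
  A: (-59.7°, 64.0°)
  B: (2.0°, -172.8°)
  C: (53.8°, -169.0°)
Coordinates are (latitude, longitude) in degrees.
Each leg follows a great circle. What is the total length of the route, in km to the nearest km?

17781 km

Leg A→B: central angle 1.8820 rad, distance 12003.8 km.
Leg B→C: central angle 0.9057 rad, distance 5776.9 km.
Total: 12003.8 + 5776.9 ≈ 17781 km.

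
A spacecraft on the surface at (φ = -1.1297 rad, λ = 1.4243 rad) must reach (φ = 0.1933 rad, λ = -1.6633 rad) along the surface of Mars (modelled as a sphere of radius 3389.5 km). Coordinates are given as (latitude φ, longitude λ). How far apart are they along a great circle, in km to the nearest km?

7472 km

Let φ₁ = -1.1297 rad, φ₂ = 0.1933 rad, and Δλ = -3.0876 rad.
Haversine: a = sin²(Δφ/2) + cos φ₁ cos φ₂ sin²(Δλ/2) = 0.3774 + (0.4269)(0.9814)(0.9993) = 0.79604.
Central angle c = 2·arcsin(√a) = 2.20443 rad.
Distance = R·c = 3389.5 × 2.2044 ≈ 7472 km.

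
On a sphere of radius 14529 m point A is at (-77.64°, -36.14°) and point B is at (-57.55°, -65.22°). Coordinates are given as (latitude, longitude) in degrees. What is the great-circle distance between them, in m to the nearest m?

5675 m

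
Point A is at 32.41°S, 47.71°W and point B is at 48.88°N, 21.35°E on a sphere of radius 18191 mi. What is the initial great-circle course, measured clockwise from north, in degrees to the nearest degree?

With φ₁ = -0.5657, φ₂ = 0.8531, Δλ = 1.2053 rad, the forward-azimuth formula gives
θ = atan2( sin Δλ cos φ₂ , cos φ₁ sin φ₂ − sin φ₁ cos φ₂ cos Δλ ) = atan2(0.6142, 0.7620) = 38.87°.
So the initial bearing is 39°.

39°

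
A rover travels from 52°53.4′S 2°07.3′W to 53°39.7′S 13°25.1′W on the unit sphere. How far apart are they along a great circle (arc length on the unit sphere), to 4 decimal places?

0.1185

Let φ₁ = -0.9231 rad, φ₂ = -0.9366 rad, and Δλ = -0.1972 rad.
cos c = sin φ₁ sin φ₂ + cos φ₁ cos φ₂ cos Δλ = (-0.7975)(-0.8055) + (0.6033)(0.5926)(0.9806) = 0.99298,
so c = arccos(0.99298) = 0.11854 rad.
On the unit sphere the arc length equals the central angle: 0.1185.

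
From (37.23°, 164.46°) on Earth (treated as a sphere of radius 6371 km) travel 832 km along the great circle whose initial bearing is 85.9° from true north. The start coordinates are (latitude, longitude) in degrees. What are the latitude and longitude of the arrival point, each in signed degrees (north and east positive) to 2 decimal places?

Angular distance δ = d/R = 832/6371 = 0.13059 rad; initial bearing θ = 1.4992 rad.
sin φ₂ = sin φ₁ cos δ + cos φ₁ sin δ cos θ = (0.6050)(0.9915) + (0.7962)(0.1302)(0.0715) = 0.6073, so φ₂ = 37.39°.
Δλ = atan2(sin θ sin δ cos φ₁, cos δ − sin φ₁ sin φ₂) = atan2(0.1034, 0.6241) = 9.409°.
λ₂ = 164.460° + 9.409° = 173.87°.

37.39°, 173.87°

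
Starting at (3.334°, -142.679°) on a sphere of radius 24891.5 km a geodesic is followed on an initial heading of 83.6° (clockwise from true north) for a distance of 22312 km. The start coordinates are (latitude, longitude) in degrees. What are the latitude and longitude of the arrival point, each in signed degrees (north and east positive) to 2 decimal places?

7.08°, -91.22°

Angular distance δ = d/R = 22312/24891.5 = 0.89637 rad; initial bearing θ = 1.4591 rad.
sin φ₂ = sin φ₁ cos δ + cos φ₁ sin δ cos θ = (0.0582)(0.6244) + (0.9983)(0.7811)(0.1115) = 0.1232, so φ₂ = 7.08°.
Δλ = atan2(sin θ sin δ cos φ₁, cos δ − sin φ₁ sin φ₂) = atan2(0.7749, 0.6173) = 51.459°.
λ₂ = -142.679° + 51.459° = -91.22°.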